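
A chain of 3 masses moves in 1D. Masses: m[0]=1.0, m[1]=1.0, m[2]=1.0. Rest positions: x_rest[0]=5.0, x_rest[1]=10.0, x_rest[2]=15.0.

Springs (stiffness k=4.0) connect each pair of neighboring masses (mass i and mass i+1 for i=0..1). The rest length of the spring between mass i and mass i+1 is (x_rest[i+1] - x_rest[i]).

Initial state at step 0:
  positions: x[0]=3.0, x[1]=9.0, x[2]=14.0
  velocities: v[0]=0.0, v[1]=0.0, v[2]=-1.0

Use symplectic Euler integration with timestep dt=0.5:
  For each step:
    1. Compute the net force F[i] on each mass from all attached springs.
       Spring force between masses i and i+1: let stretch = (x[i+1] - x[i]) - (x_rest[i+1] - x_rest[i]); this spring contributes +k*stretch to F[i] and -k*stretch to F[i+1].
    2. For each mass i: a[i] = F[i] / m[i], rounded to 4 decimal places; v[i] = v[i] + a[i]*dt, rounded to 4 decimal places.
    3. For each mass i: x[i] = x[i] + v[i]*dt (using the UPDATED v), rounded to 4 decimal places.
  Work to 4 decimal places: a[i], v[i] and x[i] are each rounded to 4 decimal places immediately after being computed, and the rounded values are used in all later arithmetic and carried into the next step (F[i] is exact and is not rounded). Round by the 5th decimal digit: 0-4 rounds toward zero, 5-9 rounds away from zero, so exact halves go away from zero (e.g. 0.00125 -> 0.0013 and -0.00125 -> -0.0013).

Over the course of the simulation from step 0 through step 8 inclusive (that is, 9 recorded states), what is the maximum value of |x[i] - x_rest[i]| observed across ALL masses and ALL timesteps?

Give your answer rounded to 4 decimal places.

Step 0: x=[3.0000 9.0000 14.0000] v=[0.0000 0.0000 -1.0000]
Step 1: x=[4.0000 8.0000 13.5000] v=[2.0000 -2.0000 -1.0000]
Step 2: x=[4.0000 8.5000 12.5000] v=[0.0000 1.0000 -2.0000]
Step 3: x=[3.5000 8.5000 12.5000] v=[-1.0000 0.0000 0.0000]
Step 4: x=[3.0000 7.5000 13.5000] v=[-1.0000 -2.0000 2.0000]
Step 5: x=[2.0000 8.0000 13.5000] v=[-2.0000 1.0000 0.0000]
Step 6: x=[2.0000 8.0000 13.0000] v=[0.0000 0.0000 -1.0000]
Step 7: x=[3.0000 7.0000 12.5000] v=[2.0000 -2.0000 -1.0000]
Step 8: x=[3.0000 7.5000 11.5000] v=[0.0000 1.0000 -2.0000]
Max displacement = 3.5000

Answer: 3.5000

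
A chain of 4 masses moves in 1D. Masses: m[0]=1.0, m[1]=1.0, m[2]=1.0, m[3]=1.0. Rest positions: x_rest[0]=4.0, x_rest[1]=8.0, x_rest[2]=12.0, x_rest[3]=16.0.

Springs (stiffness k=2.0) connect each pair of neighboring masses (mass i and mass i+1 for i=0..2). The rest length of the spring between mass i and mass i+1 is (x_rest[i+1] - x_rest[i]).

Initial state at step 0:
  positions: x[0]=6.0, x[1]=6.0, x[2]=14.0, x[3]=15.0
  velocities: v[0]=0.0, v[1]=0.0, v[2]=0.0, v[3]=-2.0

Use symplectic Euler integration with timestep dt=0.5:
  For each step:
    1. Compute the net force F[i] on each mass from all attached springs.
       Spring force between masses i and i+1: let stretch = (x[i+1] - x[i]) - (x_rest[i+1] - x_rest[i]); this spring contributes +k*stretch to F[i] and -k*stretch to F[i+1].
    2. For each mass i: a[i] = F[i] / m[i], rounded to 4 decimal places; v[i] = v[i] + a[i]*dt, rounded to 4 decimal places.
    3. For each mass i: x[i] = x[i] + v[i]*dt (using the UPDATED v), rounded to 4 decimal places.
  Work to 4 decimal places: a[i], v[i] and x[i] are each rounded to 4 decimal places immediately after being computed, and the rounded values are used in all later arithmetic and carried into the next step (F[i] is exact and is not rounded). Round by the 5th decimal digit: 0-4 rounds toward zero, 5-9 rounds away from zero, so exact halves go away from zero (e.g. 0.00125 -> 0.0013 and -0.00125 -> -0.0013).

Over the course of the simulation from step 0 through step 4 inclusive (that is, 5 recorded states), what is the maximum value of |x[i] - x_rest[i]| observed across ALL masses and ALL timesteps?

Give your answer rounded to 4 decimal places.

Step 0: x=[6.0000 6.0000 14.0000 15.0000] v=[0.0000 0.0000 0.0000 -2.0000]
Step 1: x=[4.0000 10.0000 10.5000 15.5000] v=[-4.0000 8.0000 -7.0000 1.0000]
Step 2: x=[3.0000 11.2500 9.2500 15.5000] v=[-2.0000 2.5000 -2.5000 0.0000]
Step 3: x=[4.1250 7.3750 12.1250 14.3750] v=[2.2500 -7.7500 5.7500 -2.2500]
Step 4: x=[4.8750 4.2500 13.7500 14.1250] v=[1.5000 -6.2500 3.2500 -0.5000]
Max displacement = 3.7500

Answer: 3.7500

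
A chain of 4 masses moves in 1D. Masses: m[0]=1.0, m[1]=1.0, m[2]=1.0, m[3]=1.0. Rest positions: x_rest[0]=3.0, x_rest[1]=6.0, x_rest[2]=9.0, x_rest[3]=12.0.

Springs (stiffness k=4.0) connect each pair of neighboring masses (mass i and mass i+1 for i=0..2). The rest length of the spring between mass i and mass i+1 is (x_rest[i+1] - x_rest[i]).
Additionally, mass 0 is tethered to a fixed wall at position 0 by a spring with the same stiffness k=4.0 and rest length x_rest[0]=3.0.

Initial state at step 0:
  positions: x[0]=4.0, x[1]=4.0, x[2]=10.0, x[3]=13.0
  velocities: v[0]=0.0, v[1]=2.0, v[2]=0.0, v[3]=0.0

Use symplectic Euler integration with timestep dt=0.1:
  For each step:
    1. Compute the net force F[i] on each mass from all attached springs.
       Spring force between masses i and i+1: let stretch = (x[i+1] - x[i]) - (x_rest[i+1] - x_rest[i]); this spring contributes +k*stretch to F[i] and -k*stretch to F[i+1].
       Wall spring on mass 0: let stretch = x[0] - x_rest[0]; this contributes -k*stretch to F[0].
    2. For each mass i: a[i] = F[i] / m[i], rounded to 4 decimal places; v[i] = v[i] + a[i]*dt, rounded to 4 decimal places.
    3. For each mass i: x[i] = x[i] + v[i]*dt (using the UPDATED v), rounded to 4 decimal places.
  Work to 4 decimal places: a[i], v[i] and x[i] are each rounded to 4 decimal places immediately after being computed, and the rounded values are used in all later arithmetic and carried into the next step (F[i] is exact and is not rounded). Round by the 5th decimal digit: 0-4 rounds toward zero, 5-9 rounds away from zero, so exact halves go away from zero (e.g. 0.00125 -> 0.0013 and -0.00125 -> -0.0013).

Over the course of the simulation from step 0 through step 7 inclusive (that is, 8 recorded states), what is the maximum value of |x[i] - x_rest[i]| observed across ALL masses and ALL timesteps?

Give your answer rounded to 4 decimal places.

Step 0: x=[4.0000 4.0000 10.0000 13.0000] v=[0.0000 2.0000 0.0000 0.0000]
Step 1: x=[3.8400 4.4400 9.8800 13.0000] v=[-1.6000 4.4000 -1.2000 0.0000]
Step 2: x=[3.5504 5.0736 9.6672 12.9952] v=[-2.8960 6.3360 -2.1280 -0.0480]
Step 3: x=[3.1797 5.8300 9.4038 12.9773] v=[-3.7069 7.5642 -2.6342 -0.1792]
Step 4: x=[2.7878 6.6234 9.1404 12.9364] v=[-3.9187 7.9336 -2.6343 -0.4086]
Step 5: x=[2.4378 7.3640 8.9281 12.8637] v=[-3.4996 7.4062 -2.1227 -0.7270]
Step 6: x=[2.1874 7.9701 8.8107 12.7536] v=[-2.5042 6.0614 -1.1741 -1.1012]
Step 7: x=[2.0808 8.3786 8.8174 12.6058] v=[-1.0661 4.0846 0.0668 -1.4784]
Max displacement = 2.3786

Answer: 2.3786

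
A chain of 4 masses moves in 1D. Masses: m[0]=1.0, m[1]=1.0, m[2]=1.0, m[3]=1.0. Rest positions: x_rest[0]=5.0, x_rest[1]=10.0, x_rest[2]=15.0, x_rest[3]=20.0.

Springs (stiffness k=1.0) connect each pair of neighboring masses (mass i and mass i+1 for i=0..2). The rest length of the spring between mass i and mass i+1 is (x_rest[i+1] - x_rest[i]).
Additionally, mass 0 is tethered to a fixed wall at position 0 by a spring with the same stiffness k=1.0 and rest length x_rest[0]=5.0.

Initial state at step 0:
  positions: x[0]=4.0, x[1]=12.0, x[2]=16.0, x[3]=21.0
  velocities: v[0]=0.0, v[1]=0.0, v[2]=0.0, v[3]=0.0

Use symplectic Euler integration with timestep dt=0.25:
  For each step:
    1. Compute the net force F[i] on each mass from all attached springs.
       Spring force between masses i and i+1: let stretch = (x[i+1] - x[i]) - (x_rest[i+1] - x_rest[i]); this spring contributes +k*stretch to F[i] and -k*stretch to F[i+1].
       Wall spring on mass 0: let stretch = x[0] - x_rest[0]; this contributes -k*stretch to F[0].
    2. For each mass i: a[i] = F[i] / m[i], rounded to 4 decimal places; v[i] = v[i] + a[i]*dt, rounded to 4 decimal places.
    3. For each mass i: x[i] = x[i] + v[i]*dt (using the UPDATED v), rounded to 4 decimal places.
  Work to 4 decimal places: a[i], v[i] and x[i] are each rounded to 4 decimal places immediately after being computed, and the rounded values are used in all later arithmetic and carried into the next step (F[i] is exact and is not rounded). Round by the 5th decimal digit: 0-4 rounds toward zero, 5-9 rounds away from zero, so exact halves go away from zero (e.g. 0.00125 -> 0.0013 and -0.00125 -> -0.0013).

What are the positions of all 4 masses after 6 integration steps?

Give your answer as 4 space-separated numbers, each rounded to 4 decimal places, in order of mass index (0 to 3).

Step 0: x=[4.0000 12.0000 16.0000 21.0000] v=[0.0000 0.0000 0.0000 0.0000]
Step 1: x=[4.2500 11.7500 16.0625 21.0000] v=[1.0000 -1.0000 0.2500 0.0000]
Step 2: x=[4.7031 11.3008 16.1641 21.0039] v=[1.8125 -1.7969 0.4063 0.0156]
Step 3: x=[5.2747 10.7432 16.2642 21.0178] v=[2.2862 -2.2305 0.4004 0.0557]
Step 4: x=[5.8584 10.1889 16.3164 21.0471] v=[2.3347 -2.2174 0.2086 0.1173]
Step 5: x=[6.3466 9.7469 16.2813 21.0933] v=[1.9527 -1.7682 -0.1406 0.1846]
Step 6: x=[6.6506 9.5007 16.1385 21.1512] v=[1.2161 -0.9847 -0.5712 0.2316]

Answer: 6.6506 9.5007 16.1385 21.1512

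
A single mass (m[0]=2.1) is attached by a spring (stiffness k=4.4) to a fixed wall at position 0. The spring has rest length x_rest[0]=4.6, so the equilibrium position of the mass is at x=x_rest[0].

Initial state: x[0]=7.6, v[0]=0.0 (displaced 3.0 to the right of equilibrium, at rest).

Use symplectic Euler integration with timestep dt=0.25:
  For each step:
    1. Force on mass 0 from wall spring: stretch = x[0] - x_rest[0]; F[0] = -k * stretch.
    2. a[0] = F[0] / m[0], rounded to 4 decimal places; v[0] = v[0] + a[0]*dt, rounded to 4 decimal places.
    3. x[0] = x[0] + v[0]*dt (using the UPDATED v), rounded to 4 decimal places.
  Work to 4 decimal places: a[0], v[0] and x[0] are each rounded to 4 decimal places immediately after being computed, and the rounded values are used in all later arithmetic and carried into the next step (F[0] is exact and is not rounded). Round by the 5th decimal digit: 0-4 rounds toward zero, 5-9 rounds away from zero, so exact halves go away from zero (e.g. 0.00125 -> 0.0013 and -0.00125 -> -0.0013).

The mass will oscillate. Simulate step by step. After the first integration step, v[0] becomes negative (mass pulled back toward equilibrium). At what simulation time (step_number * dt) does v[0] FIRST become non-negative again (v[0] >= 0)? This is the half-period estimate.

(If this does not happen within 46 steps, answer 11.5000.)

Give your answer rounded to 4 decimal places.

Step 0: x=[7.6000] v=[0.0000]
Step 1: x=[7.2072] v=[-1.5714]
Step 2: x=[6.4729] v=[-2.9371]
Step 3: x=[5.4934] v=[-3.9182]
Step 4: x=[4.3969] v=[-4.3862]
Step 5: x=[3.3270] v=[-4.2798]
Step 6: x=[2.4238] v=[-3.6130]
Step 7: x=[1.8055] v=[-2.4731]
Step 8: x=[1.5532] v=[-1.0093]
Step 9: x=[1.6999] v=[0.5867]
First v>=0 after going negative at step 9, time=2.2500

Answer: 2.2500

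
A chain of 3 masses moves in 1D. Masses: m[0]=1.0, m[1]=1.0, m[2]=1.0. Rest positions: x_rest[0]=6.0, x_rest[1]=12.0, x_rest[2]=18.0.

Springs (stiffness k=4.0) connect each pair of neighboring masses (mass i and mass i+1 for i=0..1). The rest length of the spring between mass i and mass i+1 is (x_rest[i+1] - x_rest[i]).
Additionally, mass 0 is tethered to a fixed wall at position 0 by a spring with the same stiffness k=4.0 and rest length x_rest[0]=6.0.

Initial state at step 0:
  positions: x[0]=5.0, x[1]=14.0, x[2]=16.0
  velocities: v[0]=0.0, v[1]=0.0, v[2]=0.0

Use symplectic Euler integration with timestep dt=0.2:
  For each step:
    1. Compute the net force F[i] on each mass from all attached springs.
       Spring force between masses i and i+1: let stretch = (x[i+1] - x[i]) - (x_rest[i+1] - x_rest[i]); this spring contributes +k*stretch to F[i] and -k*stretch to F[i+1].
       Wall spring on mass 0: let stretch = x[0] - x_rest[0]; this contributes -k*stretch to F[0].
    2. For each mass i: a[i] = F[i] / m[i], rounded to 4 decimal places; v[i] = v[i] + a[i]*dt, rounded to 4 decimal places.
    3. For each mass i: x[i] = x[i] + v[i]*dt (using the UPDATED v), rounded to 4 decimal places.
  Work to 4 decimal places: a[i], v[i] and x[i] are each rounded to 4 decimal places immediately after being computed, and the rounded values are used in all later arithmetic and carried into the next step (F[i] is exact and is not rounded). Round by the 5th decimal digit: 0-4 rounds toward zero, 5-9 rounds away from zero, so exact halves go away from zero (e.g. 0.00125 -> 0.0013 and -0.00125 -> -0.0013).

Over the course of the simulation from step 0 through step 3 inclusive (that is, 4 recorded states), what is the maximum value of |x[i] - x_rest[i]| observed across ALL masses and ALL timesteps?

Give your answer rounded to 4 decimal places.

Step 0: x=[5.0000 14.0000 16.0000] v=[0.0000 0.0000 0.0000]
Step 1: x=[5.6400 12.8800 16.6400] v=[3.2000 -5.6000 3.2000]
Step 2: x=[6.5360 11.2032 17.6384] v=[4.4800 -8.3840 4.9920]
Step 3: x=[7.1330 9.8093 18.5672] v=[2.9850 -6.9696 4.6438]
Max displacement = 2.1907

Answer: 2.1907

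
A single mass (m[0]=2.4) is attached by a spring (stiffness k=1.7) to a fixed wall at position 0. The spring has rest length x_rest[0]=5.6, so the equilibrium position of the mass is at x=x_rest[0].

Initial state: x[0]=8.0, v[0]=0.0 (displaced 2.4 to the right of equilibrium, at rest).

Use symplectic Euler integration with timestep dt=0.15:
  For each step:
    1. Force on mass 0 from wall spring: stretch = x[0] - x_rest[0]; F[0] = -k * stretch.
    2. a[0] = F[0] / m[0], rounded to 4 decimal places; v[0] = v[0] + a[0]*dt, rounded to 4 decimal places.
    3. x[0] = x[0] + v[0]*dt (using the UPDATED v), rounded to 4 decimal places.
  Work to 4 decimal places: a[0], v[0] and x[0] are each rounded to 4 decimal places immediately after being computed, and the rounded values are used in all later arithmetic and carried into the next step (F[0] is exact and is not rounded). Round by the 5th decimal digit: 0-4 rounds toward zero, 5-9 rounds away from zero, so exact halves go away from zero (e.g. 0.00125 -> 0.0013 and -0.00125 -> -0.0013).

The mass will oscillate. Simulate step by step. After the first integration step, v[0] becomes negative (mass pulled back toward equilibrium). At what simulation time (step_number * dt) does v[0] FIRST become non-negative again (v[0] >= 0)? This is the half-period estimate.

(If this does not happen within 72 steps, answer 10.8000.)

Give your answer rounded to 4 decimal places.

Step 0: x=[8.0000] v=[0.0000]
Step 1: x=[7.9618] v=[-0.2550]
Step 2: x=[7.8859] v=[-0.5059]
Step 3: x=[7.7736] v=[-0.7488]
Step 4: x=[7.6266] v=[-0.9797]
Step 5: x=[7.4474] v=[-1.1950]
Step 6: x=[7.2387] v=[-1.3913]
Step 7: x=[7.0039] v=[-1.5654]
Step 8: x=[6.7467] v=[-1.7146]
Step 9: x=[6.4712] v=[-1.8364]
Step 10: x=[6.1819] v=[-1.9290]
Step 11: x=[5.8833] v=[-1.9908]
Step 12: x=[5.5802] v=[-2.0209]
Step 13: x=[5.2774] v=[-2.0188]
Step 14: x=[4.9797] v=[-1.9845]
Step 15: x=[4.6919] v=[-1.9186]
Step 16: x=[4.4186] v=[-1.8221]
Step 17: x=[4.1641] v=[-1.6966]
Step 18: x=[3.9325] v=[-1.5440]
Step 19: x=[3.7275] v=[-1.3668]
Step 20: x=[3.5523] v=[-1.1678]
Step 21: x=[3.4098] v=[-0.9502]
Step 22: x=[3.3022] v=[-0.7175]
Step 23: x=[3.2312] v=[-0.4734]
Step 24: x=[3.1979] v=[-0.2217]
Step 25: x=[3.2029] v=[0.0335]
First v>=0 after going negative at step 25, time=3.7500

Answer: 3.7500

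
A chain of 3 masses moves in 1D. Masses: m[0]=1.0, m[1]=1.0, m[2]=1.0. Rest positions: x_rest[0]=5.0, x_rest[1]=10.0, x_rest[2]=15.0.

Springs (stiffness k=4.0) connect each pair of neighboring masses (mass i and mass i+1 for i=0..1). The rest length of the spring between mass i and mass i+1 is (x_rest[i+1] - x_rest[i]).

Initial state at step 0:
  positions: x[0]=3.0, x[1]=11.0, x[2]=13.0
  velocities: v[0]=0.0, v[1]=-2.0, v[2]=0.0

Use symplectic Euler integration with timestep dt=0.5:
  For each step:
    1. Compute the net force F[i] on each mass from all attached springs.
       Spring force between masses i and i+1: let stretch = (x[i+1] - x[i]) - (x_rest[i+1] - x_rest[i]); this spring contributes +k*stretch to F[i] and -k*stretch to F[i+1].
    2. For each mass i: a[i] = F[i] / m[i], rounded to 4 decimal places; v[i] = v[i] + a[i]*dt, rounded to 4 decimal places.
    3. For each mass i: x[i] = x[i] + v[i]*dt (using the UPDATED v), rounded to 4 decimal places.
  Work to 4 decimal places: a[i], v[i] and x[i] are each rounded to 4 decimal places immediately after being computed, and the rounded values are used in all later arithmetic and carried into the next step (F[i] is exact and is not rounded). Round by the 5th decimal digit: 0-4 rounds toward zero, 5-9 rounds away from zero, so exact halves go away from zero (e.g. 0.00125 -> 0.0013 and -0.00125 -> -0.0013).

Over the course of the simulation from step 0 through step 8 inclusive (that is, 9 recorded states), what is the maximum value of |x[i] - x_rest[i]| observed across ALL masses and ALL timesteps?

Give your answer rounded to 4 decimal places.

Answer: 8.0000

Derivation:
Step 0: x=[3.0000 11.0000 13.0000] v=[0.0000 -2.0000 0.0000]
Step 1: x=[6.0000 4.0000 16.0000] v=[6.0000 -14.0000 6.0000]
Step 2: x=[2.0000 11.0000 12.0000] v=[-8.0000 14.0000 -8.0000]
Step 3: x=[2.0000 10.0000 12.0000] v=[0.0000 -2.0000 0.0000]
Step 4: x=[5.0000 3.0000 15.0000] v=[6.0000 -14.0000 6.0000]
Step 5: x=[1.0000 10.0000 11.0000] v=[-8.0000 14.0000 -8.0000]
Step 6: x=[1.0000 9.0000 11.0000] v=[0.0000 -2.0000 0.0000]
Step 7: x=[4.0000 2.0000 14.0000] v=[6.0000 -14.0000 6.0000]
Step 8: x=[0.0000 9.0000 10.0000] v=[-8.0000 14.0000 -8.0000]
Max displacement = 8.0000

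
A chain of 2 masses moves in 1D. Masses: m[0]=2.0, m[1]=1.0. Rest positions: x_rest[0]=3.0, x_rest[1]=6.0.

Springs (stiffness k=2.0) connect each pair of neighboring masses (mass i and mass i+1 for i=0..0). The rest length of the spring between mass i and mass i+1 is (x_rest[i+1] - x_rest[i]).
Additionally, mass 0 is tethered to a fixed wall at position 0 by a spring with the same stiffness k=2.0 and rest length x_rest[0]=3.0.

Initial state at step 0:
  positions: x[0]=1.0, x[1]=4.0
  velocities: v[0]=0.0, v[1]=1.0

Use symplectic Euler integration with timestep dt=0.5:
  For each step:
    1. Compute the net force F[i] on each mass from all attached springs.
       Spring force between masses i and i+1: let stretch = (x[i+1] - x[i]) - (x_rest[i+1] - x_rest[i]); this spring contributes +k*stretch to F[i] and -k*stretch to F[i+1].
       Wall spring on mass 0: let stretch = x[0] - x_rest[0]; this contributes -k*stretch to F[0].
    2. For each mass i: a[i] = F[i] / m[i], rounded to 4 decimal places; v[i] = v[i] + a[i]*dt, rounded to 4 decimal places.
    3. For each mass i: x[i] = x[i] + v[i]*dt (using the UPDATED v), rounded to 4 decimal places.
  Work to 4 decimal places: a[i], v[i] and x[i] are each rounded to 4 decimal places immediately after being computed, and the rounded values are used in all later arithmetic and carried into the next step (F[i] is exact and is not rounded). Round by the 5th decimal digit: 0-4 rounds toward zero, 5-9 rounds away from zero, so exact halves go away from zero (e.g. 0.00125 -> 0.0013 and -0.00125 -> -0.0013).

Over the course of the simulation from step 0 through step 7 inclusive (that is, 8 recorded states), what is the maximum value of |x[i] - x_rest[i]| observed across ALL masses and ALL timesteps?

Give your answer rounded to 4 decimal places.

Answer: 3.0813

Derivation:
Step 0: x=[1.0000 4.0000] v=[0.0000 1.0000]
Step 1: x=[1.5000 4.5000] v=[1.0000 1.0000]
Step 2: x=[2.3750 5.0000] v=[1.7500 1.0000]
Step 3: x=[3.3125 5.6875] v=[1.8750 1.3750]
Step 4: x=[4.0157 6.6875] v=[1.4063 2.0000]
Step 5: x=[4.3829 7.8516] v=[0.7344 2.3282]
Step 6: x=[4.5216 8.7814] v=[0.2773 1.8595]
Step 7: x=[4.5948 9.0813] v=[0.1464 0.5997]
Max displacement = 3.0813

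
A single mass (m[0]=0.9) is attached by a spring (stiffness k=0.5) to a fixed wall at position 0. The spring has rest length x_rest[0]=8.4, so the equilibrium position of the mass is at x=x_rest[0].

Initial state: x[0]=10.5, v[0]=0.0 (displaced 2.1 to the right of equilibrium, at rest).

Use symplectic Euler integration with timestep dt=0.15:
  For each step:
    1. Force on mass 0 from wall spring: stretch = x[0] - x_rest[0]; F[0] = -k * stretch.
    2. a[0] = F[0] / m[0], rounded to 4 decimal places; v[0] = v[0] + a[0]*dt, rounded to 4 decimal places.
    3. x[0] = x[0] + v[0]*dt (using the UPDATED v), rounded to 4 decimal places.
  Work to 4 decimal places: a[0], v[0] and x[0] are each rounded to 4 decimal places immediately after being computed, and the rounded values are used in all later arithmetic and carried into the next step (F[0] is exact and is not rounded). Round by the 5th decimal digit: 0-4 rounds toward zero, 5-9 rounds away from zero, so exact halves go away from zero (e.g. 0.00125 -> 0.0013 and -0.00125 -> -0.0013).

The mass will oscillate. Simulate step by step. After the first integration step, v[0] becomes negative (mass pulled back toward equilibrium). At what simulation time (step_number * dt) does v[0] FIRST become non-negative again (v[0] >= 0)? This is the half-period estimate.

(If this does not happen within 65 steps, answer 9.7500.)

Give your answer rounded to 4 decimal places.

Step 0: x=[10.5000] v=[0.0000]
Step 1: x=[10.4738] v=[-0.1750]
Step 2: x=[10.4216] v=[-0.3478]
Step 3: x=[10.3442] v=[-0.5163]
Step 4: x=[10.2425] v=[-0.6783]
Step 5: x=[10.1177] v=[-0.8318]
Step 6: x=[9.9715] v=[-0.9749]
Step 7: x=[9.8056] v=[-1.1059]
Step 8: x=[9.6222] v=[-1.2230]
Step 9: x=[9.4235] v=[-1.3249]
Step 10: x=[9.2120] v=[-1.4102]
Step 11: x=[8.9903] v=[-1.4779]
Step 12: x=[8.7612] v=[-1.5271]
Step 13: x=[8.5276] v=[-1.5572]
Step 14: x=[8.2924] v=[-1.5678]
Step 15: x=[8.0586] v=[-1.5588]
Step 16: x=[7.8291] v=[-1.5303]
Step 17: x=[7.6067] v=[-1.4827]
Step 18: x=[7.3942] v=[-1.4166]
Step 19: x=[7.1943] v=[-1.3328]
Step 20: x=[7.0095] v=[-1.2323]
Step 21: x=[6.8420] v=[-1.1164]
Step 22: x=[6.6940] v=[-0.9866]
Step 23: x=[6.5673] v=[-0.8444]
Step 24: x=[6.4635] v=[-0.6917]
Step 25: x=[6.3840] v=[-0.5303]
Step 26: x=[6.3297] v=[-0.3623]
Step 27: x=[6.3012] v=[-0.1898]
Step 28: x=[6.2990] v=[-0.0149]
Step 29: x=[6.3230] v=[0.1602]
First v>=0 after going negative at step 29, time=4.3500

Answer: 4.3500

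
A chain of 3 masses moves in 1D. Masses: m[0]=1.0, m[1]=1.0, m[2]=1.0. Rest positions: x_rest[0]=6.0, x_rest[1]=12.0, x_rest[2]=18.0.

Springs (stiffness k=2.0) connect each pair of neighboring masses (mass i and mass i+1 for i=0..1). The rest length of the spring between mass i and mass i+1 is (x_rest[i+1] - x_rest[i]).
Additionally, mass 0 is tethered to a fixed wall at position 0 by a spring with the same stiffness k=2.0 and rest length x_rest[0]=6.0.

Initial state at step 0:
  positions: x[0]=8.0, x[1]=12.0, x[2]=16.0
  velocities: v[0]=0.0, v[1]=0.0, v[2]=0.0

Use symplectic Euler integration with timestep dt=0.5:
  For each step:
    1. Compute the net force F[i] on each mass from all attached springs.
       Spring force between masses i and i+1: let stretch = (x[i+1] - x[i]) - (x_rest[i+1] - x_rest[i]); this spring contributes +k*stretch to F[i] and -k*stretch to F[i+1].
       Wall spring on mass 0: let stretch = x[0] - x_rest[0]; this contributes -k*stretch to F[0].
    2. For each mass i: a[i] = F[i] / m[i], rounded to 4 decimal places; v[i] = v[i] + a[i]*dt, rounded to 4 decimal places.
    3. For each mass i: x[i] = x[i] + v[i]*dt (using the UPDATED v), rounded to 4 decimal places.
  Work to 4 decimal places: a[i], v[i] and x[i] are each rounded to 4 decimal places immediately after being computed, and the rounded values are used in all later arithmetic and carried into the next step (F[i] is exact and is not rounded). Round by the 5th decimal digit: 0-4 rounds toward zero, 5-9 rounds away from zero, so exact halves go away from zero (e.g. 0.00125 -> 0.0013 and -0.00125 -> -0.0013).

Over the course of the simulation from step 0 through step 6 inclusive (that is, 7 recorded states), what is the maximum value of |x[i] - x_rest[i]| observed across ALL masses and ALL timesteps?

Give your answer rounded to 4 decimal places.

Step 0: x=[8.0000 12.0000 16.0000] v=[0.0000 0.0000 0.0000]
Step 1: x=[6.0000 12.0000 17.0000] v=[-4.0000 0.0000 2.0000]
Step 2: x=[4.0000 11.5000 18.5000] v=[-4.0000 -1.0000 3.0000]
Step 3: x=[3.7500 10.7500 19.5000] v=[-0.5000 -1.5000 2.0000]
Step 4: x=[5.1250 10.8750 19.1250] v=[2.7500 0.2500 -0.7500]
Step 5: x=[6.8125 12.2500 17.6250] v=[3.3750 2.7500 -3.0000]
Step 6: x=[7.8125 13.5938 16.4375] v=[2.0000 2.6875 -2.3750]
Max displacement = 2.2500

Answer: 2.2500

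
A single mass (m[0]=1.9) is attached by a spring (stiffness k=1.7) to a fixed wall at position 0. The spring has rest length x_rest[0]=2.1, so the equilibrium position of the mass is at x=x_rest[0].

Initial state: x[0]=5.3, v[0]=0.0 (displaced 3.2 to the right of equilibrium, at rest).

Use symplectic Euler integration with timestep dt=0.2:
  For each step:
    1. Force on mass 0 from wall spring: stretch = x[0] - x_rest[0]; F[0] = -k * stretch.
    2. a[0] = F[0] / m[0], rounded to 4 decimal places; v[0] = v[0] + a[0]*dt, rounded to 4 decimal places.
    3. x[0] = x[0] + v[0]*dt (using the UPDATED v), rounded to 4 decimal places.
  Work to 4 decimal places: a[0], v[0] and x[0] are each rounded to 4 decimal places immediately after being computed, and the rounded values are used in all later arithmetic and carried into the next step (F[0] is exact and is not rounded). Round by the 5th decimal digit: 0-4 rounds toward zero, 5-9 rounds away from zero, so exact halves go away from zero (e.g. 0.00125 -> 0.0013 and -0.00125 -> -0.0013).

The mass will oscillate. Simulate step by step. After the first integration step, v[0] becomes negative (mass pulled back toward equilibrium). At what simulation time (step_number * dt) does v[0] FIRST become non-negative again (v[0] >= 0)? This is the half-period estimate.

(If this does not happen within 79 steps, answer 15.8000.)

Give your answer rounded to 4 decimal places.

Answer: 3.4000

Derivation:
Step 0: x=[5.3000] v=[0.0000]
Step 1: x=[5.1855] v=[-0.5726]
Step 2: x=[4.9606] v=[-1.1247]
Step 3: x=[4.6333] v=[-1.6366]
Step 4: x=[4.2153] v=[-2.0899]
Step 5: x=[3.7216] v=[-2.4684]
Step 6: x=[3.1699] v=[-2.7586]
Step 7: x=[2.5799] v=[-2.9501]
Step 8: x=[1.9727] v=[-3.0360]
Step 9: x=[1.3701] v=[-3.0132]
Step 10: x=[0.7936] v=[-2.8826]
Step 11: x=[0.2638] v=[-2.6488]
Step 12: x=[-0.2002] v=[-2.3202]
Step 13: x=[-0.5819] v=[-1.9086]
Step 14: x=[-0.8676] v=[-1.4287]
Step 15: x=[-1.0471] v=[-0.8977]
Step 16: x=[-1.1140] v=[-0.3345]
Step 17: x=[-1.0659] v=[0.2406]
First v>=0 after going negative at step 17, time=3.4000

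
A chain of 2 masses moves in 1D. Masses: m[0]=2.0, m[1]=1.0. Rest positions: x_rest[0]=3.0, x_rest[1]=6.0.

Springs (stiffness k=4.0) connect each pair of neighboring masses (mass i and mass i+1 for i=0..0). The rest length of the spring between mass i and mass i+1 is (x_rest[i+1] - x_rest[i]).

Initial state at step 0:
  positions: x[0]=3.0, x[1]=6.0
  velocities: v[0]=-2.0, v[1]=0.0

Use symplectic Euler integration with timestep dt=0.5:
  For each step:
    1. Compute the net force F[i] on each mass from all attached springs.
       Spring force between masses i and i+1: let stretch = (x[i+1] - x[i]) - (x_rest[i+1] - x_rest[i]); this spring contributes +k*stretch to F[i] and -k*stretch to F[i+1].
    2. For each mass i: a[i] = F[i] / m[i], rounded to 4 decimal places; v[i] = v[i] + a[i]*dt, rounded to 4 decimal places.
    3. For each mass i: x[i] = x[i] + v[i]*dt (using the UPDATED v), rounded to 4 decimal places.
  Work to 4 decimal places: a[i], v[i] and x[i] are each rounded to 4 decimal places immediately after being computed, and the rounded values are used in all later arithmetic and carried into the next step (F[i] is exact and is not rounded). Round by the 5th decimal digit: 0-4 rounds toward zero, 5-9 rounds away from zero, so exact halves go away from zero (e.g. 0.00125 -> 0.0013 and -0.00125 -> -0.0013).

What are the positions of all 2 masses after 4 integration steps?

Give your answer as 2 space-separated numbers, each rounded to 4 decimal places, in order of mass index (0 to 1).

Step 0: x=[3.0000 6.0000] v=[-2.0000 0.0000]
Step 1: x=[2.0000 6.0000] v=[-2.0000 0.0000]
Step 2: x=[1.5000 5.0000] v=[-1.0000 -2.0000]
Step 3: x=[1.2500 3.5000] v=[-0.5000 -3.0000]
Step 4: x=[0.6250 2.7500] v=[-1.2500 -1.5000]

Answer: 0.6250 2.7500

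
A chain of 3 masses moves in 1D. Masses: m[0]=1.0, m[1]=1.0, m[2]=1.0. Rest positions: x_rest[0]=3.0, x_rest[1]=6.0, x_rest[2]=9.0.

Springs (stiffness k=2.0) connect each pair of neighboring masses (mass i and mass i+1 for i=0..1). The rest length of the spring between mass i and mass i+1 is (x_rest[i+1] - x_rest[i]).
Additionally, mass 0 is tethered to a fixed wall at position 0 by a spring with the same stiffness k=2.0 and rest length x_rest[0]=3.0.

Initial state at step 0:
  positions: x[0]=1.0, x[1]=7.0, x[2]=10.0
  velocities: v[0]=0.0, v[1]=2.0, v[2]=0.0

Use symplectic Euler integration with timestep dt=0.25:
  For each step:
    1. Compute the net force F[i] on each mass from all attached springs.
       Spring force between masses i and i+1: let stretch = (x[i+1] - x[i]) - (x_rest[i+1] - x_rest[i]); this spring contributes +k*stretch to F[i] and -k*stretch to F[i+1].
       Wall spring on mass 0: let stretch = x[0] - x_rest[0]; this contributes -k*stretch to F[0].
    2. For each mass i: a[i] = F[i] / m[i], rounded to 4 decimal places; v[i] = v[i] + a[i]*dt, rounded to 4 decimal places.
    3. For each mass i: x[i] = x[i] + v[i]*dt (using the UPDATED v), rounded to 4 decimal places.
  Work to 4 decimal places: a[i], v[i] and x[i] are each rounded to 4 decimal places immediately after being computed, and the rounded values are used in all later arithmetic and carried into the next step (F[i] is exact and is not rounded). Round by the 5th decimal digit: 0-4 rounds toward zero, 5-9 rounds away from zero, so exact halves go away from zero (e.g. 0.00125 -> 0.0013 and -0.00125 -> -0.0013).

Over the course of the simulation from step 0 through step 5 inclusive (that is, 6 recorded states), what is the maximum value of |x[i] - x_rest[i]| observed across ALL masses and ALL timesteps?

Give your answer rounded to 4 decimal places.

Step 0: x=[1.0000 7.0000 10.0000] v=[0.0000 2.0000 0.0000]
Step 1: x=[1.6250 7.1250 10.0000] v=[2.5000 0.5000 0.0000]
Step 2: x=[2.7344 6.9219 10.0156] v=[4.4375 -0.8125 0.0625]
Step 3: x=[4.0254 6.5821 10.0195] v=[5.1641 -1.3594 0.0157]
Step 4: x=[5.1329 6.3523 9.9688] v=[4.4298 -0.9191 -0.2030]
Step 5: x=[5.7512 6.4222 9.8410] v=[2.4731 0.2795 -0.5113]
Max displacement = 2.7512

Answer: 2.7512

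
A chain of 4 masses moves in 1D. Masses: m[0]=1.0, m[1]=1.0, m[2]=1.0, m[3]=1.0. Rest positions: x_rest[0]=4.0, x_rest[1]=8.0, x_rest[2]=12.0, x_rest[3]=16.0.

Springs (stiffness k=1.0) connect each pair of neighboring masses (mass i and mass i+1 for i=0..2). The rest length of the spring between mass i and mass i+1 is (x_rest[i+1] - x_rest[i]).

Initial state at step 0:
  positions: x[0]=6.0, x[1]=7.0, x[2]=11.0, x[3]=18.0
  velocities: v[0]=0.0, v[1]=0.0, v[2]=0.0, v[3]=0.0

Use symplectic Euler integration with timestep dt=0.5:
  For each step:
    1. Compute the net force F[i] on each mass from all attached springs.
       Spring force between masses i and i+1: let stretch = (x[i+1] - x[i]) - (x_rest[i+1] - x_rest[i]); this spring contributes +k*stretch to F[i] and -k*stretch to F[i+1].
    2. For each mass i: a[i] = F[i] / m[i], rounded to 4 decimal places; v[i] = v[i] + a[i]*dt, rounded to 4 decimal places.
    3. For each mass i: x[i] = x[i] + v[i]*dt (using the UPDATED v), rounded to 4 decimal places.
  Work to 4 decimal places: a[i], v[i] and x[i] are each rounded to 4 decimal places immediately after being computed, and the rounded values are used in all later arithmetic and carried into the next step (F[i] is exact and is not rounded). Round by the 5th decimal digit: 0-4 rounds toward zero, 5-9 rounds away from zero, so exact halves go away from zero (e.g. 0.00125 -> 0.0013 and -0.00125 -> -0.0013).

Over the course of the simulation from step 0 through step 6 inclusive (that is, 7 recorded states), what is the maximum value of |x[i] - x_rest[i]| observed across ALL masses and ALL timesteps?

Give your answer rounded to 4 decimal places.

Answer: 2.0938

Derivation:
Step 0: x=[6.0000 7.0000 11.0000 18.0000] v=[0.0000 0.0000 0.0000 0.0000]
Step 1: x=[5.2500 7.7500 11.7500 17.2500] v=[-1.5000 1.5000 1.5000 -1.5000]
Step 2: x=[4.1250 8.8750 12.8750 16.1250] v=[-2.2500 2.2500 2.2500 -2.2500]
Step 3: x=[3.1875 9.8125 13.8125 15.1875] v=[-1.8750 1.8750 1.8750 -1.8750]
Step 4: x=[2.9063 10.0938 14.0938 14.9063] v=[-0.5625 0.5625 0.5625 -0.5625]
Step 5: x=[3.4220 9.5782 13.5782 15.4220] v=[1.0313 -1.0313 -1.0313 1.0313]
Step 6: x=[4.4767 8.5235 12.5235 16.4767] v=[2.1094 -2.1094 -2.1094 2.1094]
Max displacement = 2.0938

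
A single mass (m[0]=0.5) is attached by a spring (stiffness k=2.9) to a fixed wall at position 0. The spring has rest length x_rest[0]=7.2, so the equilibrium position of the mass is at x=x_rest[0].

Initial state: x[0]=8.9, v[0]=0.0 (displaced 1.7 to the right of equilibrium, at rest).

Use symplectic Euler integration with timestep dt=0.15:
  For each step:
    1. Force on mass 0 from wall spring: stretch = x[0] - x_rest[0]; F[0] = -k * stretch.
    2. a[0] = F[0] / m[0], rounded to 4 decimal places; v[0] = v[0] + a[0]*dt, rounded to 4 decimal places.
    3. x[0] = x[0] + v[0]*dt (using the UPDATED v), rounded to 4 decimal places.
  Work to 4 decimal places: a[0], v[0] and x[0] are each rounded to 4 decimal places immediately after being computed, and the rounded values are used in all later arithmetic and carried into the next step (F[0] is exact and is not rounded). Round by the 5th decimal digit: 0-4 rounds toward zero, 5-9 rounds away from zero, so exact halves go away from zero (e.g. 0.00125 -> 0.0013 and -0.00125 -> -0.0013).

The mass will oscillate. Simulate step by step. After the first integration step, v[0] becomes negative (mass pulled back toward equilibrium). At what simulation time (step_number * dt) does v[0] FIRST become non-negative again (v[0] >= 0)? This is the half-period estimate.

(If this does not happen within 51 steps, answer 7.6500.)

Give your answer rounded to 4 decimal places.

Step 0: x=[8.9000] v=[0.0000]
Step 1: x=[8.6782] v=[-1.4790]
Step 2: x=[8.2635] v=[-2.7650]
Step 3: x=[7.7100] v=[-3.6902]
Step 4: x=[7.0899] v=[-4.1339]
Step 5: x=[6.4842] v=[-4.0381]
Step 6: x=[5.9719] v=[-3.4154]
Step 7: x=[5.6199] v=[-2.3470]
Step 8: x=[5.4741] v=[-0.9723]
Step 9: x=[5.5535] v=[0.5292]
First v>=0 after going negative at step 9, time=1.3500

Answer: 1.3500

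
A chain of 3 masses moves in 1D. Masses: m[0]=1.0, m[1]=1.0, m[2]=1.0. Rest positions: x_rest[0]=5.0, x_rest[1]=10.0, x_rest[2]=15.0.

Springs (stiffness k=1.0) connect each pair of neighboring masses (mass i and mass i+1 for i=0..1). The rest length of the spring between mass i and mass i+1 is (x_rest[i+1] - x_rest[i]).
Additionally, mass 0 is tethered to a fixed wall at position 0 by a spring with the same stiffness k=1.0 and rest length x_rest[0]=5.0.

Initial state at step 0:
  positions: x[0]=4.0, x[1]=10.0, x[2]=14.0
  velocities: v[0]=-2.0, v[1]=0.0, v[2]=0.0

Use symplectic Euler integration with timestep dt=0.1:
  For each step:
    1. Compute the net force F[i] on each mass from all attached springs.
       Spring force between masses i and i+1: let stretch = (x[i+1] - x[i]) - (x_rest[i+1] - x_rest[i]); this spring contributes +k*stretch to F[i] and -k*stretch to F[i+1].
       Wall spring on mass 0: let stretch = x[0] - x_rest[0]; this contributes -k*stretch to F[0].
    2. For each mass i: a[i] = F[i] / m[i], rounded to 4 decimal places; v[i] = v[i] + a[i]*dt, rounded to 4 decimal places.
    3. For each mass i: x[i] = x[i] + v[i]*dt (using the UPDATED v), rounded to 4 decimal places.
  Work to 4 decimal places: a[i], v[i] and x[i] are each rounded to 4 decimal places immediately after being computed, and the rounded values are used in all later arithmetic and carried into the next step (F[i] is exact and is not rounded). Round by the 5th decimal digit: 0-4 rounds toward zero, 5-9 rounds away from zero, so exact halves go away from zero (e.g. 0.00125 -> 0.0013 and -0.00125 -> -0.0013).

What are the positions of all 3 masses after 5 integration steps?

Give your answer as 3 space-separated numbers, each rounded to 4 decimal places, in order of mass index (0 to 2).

Step 0: x=[4.0000 10.0000 14.0000] v=[-2.0000 0.0000 0.0000]
Step 1: x=[3.8200 9.9800 14.0100] v=[-1.8000 -0.2000 0.1000]
Step 2: x=[3.6634 9.9387 14.0297] v=[-1.5660 -0.4130 0.1970]
Step 3: x=[3.5329 9.8756 14.0585] v=[-1.3048 -0.6314 0.2879]
Step 4: x=[3.4305 9.7909 14.0955] v=[-1.0238 -0.8474 0.3696]
Step 5: x=[3.3574 9.6856 14.1394] v=[-0.7308 -1.0530 0.4391]

Answer: 3.3574 9.6856 14.1394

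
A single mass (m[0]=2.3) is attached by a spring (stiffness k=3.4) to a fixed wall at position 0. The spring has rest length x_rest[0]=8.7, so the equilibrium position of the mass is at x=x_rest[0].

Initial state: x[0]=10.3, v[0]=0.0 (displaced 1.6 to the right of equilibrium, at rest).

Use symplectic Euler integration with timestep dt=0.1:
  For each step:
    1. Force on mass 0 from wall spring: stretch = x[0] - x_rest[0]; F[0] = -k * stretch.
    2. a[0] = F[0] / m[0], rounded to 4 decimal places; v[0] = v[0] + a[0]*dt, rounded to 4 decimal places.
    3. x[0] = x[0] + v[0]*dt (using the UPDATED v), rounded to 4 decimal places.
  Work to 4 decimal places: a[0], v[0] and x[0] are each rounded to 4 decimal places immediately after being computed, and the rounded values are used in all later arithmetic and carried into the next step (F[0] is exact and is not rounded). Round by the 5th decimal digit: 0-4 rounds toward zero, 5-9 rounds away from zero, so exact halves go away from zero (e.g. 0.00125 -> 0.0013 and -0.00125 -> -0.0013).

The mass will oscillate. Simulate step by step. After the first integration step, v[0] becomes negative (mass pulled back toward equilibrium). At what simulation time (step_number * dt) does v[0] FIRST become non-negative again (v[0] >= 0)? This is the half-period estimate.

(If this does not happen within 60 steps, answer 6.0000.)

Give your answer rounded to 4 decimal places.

Step 0: x=[10.3000] v=[0.0000]
Step 1: x=[10.2764] v=[-0.2365]
Step 2: x=[10.2295] v=[-0.4695]
Step 3: x=[10.1599] v=[-0.6956]
Step 4: x=[10.0688] v=[-0.9114]
Step 5: x=[9.9574] v=[-1.1137]
Step 6: x=[9.8274] v=[-1.2996]
Step 7: x=[9.6808] v=[-1.4663]
Step 8: x=[9.5197] v=[-1.6113]
Step 9: x=[9.3465] v=[-1.7325]
Step 10: x=[9.1637] v=[-1.8281]
Step 11: x=[8.9740] v=[-1.8967]
Step 12: x=[8.7803] v=[-1.9372]
Step 13: x=[8.5854] v=[-1.9491]
Step 14: x=[8.3922] v=[-1.9322]
Step 15: x=[8.2035] v=[-1.8867]
Step 16: x=[8.0222] v=[-1.8133]
Step 17: x=[7.8509] v=[-1.7131]
Step 18: x=[7.6921] v=[-1.5876]
Step 19: x=[7.5482] v=[-1.4386]
Step 20: x=[7.4214] v=[-1.2683]
Step 21: x=[7.3135] v=[-1.0793]
Step 22: x=[7.2261] v=[-0.8743]
Step 23: x=[7.1605] v=[-0.6564]
Step 24: x=[7.1176] v=[-0.4288]
Step 25: x=[7.0981] v=[-0.1949]
Step 26: x=[7.1023] v=[0.0419]
First v>=0 after going negative at step 26, time=2.6000

Answer: 2.6000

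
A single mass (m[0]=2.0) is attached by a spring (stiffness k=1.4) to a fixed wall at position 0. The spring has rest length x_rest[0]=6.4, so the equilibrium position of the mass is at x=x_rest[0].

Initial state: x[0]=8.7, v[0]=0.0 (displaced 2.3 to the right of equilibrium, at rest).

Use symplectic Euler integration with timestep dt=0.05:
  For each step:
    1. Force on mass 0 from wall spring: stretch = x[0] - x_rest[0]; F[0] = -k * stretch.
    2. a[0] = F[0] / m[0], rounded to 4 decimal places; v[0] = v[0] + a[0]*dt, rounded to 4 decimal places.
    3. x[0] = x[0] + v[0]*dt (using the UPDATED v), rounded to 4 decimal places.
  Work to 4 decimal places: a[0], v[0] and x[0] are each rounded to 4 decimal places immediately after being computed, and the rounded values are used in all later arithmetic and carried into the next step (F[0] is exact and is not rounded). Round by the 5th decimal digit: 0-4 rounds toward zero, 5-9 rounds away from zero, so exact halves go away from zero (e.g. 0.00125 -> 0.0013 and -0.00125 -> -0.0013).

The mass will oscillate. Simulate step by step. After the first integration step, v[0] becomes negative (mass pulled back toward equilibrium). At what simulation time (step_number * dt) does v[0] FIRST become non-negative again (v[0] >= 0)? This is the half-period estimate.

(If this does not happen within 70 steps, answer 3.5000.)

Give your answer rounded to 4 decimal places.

Step 0: x=[8.7000] v=[0.0000]
Step 1: x=[8.6960] v=[-0.0805]
Step 2: x=[8.6880] v=[-0.1609]
Step 3: x=[8.6760] v=[-0.2410]
Step 4: x=[8.6600] v=[-0.3207]
Step 5: x=[8.6400] v=[-0.3998]
Step 6: x=[8.6161] v=[-0.4782]
Step 7: x=[8.5883] v=[-0.5558]
Step 8: x=[8.5567] v=[-0.6324]
Step 9: x=[8.5213] v=[-0.7079]
Step 10: x=[8.4822] v=[-0.7821]
Step 11: x=[8.4395] v=[-0.8550]
Step 12: x=[8.3932] v=[-0.9264]
Step 13: x=[8.3434] v=[-0.9962]
Step 14: x=[8.2902] v=[-1.0642]
Step 15: x=[8.2337] v=[-1.1304]
Step 16: x=[8.1740] v=[-1.1946]
Step 17: x=[8.1112] v=[-1.2567]
Step 18: x=[8.0454] v=[-1.3166]
Step 19: x=[7.9767] v=[-1.3742]
Step 20: x=[7.9052] v=[-1.4294]
Step 21: x=[7.8311] v=[-1.4821]
Step 22: x=[7.7545] v=[-1.5322]
Step 23: x=[7.6755] v=[-1.5796]
Step 24: x=[7.5943] v=[-1.6242]
Step 25: x=[7.5110] v=[-1.6660]
Step 26: x=[7.4258] v=[-1.7049]
Step 27: x=[7.3388] v=[-1.7408]
Step 28: x=[7.2501] v=[-1.7737]
Step 29: x=[7.1599] v=[-1.8035]
Step 30: x=[7.0684] v=[-1.8301]
Step 31: x=[6.9757] v=[-1.8535]
Step 32: x=[6.8820] v=[-1.8737]
Step 33: x=[6.7875] v=[-1.8906]
Step 34: x=[6.6923] v=[-1.9042]
Step 35: x=[6.5966] v=[-1.9144]
Step 36: x=[6.5005] v=[-1.9213]
Step 37: x=[6.4043] v=[-1.9248]
Step 38: x=[6.3081] v=[-1.9250]
Step 39: x=[6.2120] v=[-1.9218]
Step 40: x=[6.1162] v=[-1.9152]
Step 41: x=[6.0209] v=[-1.9053]
Step 42: x=[5.9263] v=[-1.8920]
Step 43: x=[5.8325] v=[-1.8754]
Step 44: x=[5.7397] v=[-1.8555]
Step 45: x=[5.6481] v=[-1.8324]
Step 46: x=[5.5578] v=[-1.8061]
Step 47: x=[5.4690] v=[-1.7766]
Step 48: x=[5.3818] v=[-1.7440]
Step 49: x=[5.2964] v=[-1.7084]
Step 50: x=[5.2129] v=[-1.6698]
Step 51: x=[5.1315] v=[-1.6283]
Step 52: x=[5.0523] v=[-1.5839]
Step 53: x=[4.9755] v=[-1.5367]
Step 54: x=[4.9012] v=[-1.4868]
Step 55: x=[4.8295] v=[-1.4343]
Step 56: x=[4.7605] v=[-1.3793]
Step 57: x=[4.6944] v=[-1.3219]
Step 58: x=[4.6313] v=[-1.2622]
Step 59: x=[4.5713] v=[-1.2003]
Step 60: x=[4.5145] v=[-1.1363]
Step 61: x=[4.4610] v=[-1.0703]
Step 62: x=[4.4109] v=[-1.0024]
Step 63: x=[4.3643] v=[-0.9328]
Step 64: x=[4.3212] v=[-0.8616]
Step 65: x=[4.2818] v=[-0.7888]
Step 66: x=[4.2461] v=[-0.7147]
Step 67: x=[4.2141] v=[-0.6393]
Step 68: x=[4.1860] v=[-0.5628]
Step 69: x=[4.1617] v=[-0.4853]
Step 70: x=[4.1414] v=[-0.4070]
v[0] did not become non-negative within 70 steps; using fallback time=3.5000

Answer: 3.5000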